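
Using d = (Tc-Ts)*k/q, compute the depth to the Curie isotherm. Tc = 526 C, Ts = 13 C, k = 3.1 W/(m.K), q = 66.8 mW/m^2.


T_Curie - T_surf = 526 - 13 = 513 C
Convert q to W/m^2: 66.8 mW/m^2 = 0.0668 W/m^2
d = 513 * 3.1 / 0.0668 = 23806.89 m

23806.89


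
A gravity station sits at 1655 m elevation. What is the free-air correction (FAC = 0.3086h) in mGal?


FAC = 0.3086 * h
= 0.3086 * 1655
= 510.733 mGal

510.733


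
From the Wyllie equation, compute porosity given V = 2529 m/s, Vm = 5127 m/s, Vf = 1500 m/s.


1/V - 1/Vm = 1/2529 - 1/5127 = 0.00020037
1/Vf - 1/Vm = 1/1500 - 1/5127 = 0.00047162
phi = 0.00020037 / 0.00047162 = 0.4248

0.4248


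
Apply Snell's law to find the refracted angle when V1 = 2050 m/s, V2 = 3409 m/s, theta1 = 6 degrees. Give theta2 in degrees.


sin(theta1) = sin(6 deg) = 0.104528
sin(theta2) = V2/V1 * sin(theta1) = 3409/2050 * 0.104528 = 0.173823
theta2 = arcsin(0.173823) = 10.0102 degrees

10.0102


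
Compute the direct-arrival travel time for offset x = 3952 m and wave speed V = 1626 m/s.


t = x / V
= 3952 / 1626
= 2.4305 s

2.4305


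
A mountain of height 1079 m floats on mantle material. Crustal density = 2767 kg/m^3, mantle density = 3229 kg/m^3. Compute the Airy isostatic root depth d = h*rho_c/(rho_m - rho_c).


rho_m - rho_c = 3229 - 2767 = 462
d = 1079 * 2767 / 462
= 2985593 / 462
= 6462.32 m

6462.32


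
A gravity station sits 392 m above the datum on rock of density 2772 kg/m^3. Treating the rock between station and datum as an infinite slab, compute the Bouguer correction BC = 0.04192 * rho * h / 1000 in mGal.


BC = 0.04192 * rho * h / 1000
= 0.04192 * 2772 * 392 / 1000
= 45.5513 mGal

45.5513


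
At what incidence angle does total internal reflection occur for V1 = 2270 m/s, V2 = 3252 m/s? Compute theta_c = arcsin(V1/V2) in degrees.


V1/V2 = 2270/3252 = 0.698032
theta_c = arcsin(0.698032) = 44.2693 degrees

44.2693


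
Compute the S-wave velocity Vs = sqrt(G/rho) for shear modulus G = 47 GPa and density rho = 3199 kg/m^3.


Convert G to Pa: G = 47e9 Pa
Compute G/rho = 47e9 / 3199 = 14692091.2785
Vs = sqrt(14692091.2785) = 3833.03 m/s

3833.03


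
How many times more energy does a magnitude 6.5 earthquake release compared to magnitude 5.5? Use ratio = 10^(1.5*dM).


M2 - M1 = 6.5 - 5.5 = 1.0
1.5 * 1.0 = 1.5
ratio = 10^1.5 = 31.62

31.62


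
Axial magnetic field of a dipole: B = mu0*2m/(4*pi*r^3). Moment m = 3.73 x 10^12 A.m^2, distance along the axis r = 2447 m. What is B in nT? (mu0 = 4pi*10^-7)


m = 3.73 x 10^12 = 3730000000000 A.m^2
2m = 7460000000000 A.m^2
r^3 = 2447^3 = 14652168623
B = (4pi*10^-7) * 7460000000000 / (4*pi * 14652168623) * 1e9
= 9374512.478312 / 184124581220.7 * 1e9
= 50913.965 nT

50913.965


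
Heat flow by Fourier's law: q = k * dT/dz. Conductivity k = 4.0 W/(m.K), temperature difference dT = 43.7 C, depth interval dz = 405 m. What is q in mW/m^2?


q = k * dT / dz * 1000
= 4.0 * 43.7 / 405 * 1000
= 0.431605 * 1000
= 431.6049 mW/m^2

431.6049


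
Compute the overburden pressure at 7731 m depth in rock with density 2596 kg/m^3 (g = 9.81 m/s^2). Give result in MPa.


P = rho * g * z / 1e6
= 2596 * 9.81 * 7731 / 1e6
= 196883521.56 / 1e6
= 196.8835 MPa

196.8835


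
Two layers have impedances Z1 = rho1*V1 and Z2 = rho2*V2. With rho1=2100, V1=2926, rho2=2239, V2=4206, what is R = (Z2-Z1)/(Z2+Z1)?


Z1 = 2100 * 2926 = 6144600
Z2 = 2239 * 4206 = 9417234
R = (9417234 - 6144600) / (9417234 + 6144600) = 3272634 / 15561834 = 0.2103

0.2103


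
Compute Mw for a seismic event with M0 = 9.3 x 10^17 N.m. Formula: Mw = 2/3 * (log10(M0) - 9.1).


log10(M0) = log10(9.3 x 10^17) = 17.9685
Mw = 2/3 * (17.9685 - 9.1)
= 2/3 * 8.8685
= 5.91

5.91


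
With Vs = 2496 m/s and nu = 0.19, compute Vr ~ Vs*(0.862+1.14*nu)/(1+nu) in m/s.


Numerator factor = 0.862 + 1.14*0.19 = 1.0786
Denominator = 1 + 0.19 = 1.19
Vr = 2496 * 1.0786 / 1.19 = 2262.34 m/s

2262.34


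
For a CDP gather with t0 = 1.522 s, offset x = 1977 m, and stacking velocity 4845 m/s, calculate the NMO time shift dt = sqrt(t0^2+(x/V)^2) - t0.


x/Vnmo = 1977/4845 = 0.40805
(x/Vnmo)^2 = 0.166504
t0^2 = 2.316484
sqrt(2.316484 + 0.166504) = 1.57575
dt = 1.57575 - 1.522 = 0.05375

0.05375


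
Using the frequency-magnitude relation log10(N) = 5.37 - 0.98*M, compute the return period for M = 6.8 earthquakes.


log10(N) = 5.37 - 0.98*6.8 = -1.294
N = 10^-1.294 = 0.050816
T = 1/N = 1/0.050816 = 19.6789 years

19.6789


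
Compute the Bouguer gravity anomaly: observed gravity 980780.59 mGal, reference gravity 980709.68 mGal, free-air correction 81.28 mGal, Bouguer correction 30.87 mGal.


BA = g_obs - g_ref + FAC - BC
= 980780.59 - 980709.68 + 81.28 - 30.87
= 121.32 mGal

121.32


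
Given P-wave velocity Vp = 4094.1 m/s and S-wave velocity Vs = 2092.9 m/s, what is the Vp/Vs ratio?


Vp/Vs = 4094.1 / 2092.9
= 1.9562

1.9562


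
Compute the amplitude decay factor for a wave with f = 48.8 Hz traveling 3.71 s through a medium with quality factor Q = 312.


pi*f*t/Q = pi*48.8*3.71/312 = 1.82301
A/A0 = exp(-1.82301) = 0.161539

0.161539


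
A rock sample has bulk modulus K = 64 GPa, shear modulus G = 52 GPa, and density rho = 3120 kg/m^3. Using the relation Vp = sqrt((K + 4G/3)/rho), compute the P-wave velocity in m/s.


First compute the effective modulus:
K + 4G/3 = 64e9 + 4*52e9/3 = 133333333333.33 Pa
Then divide by density:
133333333333.33 / 3120 = 42735042.735 Pa/(kg/m^3)
Take the square root:
Vp = sqrt(42735042.735) = 6537.2 m/s

6537.2


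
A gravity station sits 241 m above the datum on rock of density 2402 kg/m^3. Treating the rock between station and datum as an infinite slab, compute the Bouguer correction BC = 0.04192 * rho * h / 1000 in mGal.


BC = 0.04192 * rho * h / 1000
= 0.04192 * 2402 * 241 / 1000
= 24.2667 mGal

24.2667


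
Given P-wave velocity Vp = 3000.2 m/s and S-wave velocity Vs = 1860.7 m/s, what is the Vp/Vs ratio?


Vp/Vs = 3000.2 / 1860.7
= 1.6124

1.6124


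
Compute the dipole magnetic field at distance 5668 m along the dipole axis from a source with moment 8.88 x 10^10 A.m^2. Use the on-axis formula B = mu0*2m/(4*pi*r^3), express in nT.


m = 8.88 x 10^10 = 88800000000 A.m^2
2m = 177600000000 A.m^2
r^3 = 5668^3 = 182091437632
B = (4pi*10^-7) * 177600000000 / (4*pi * 182091437632) * 1e9
= 223178.742111 / 2288228490985.18 * 1e9
= 97.5334 nT

97.5334


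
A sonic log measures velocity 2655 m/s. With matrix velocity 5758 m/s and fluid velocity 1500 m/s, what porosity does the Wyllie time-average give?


1/V - 1/Vm = 1/2655 - 1/5758 = 0.00020298
1/Vf - 1/Vm = 1/1500 - 1/5758 = 0.000493
phi = 0.00020298 / 0.000493 = 0.4117

0.4117


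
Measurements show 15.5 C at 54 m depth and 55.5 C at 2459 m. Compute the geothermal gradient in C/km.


dT = 55.5 - 15.5 = 40.0 C
dz = 2459 - 54 = 2405 m
gradient = dT/dz * 1000 = 40.0/2405 * 1000 = 16.632 C/km

16.632


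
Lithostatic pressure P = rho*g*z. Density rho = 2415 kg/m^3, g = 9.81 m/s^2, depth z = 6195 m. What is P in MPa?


P = rho * g * z / 1e6
= 2415 * 9.81 * 6195 / 1e6
= 146766674.25 / 1e6
= 146.7667 MPa

146.7667


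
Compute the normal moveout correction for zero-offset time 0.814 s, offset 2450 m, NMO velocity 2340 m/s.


x/Vnmo = 2450/2340 = 1.047009
(x/Vnmo)^2 = 1.096227
t0^2 = 0.662596
sqrt(0.662596 + 1.096227) = 1.326206
dt = 1.326206 - 0.814 = 0.512206

0.512206


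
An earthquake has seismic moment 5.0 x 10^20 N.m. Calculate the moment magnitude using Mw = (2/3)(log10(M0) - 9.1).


log10(M0) = log10(5.0 x 10^20) = 20.699
Mw = 2/3 * (20.699 - 9.1)
= 2/3 * 11.599
= 7.73

7.73


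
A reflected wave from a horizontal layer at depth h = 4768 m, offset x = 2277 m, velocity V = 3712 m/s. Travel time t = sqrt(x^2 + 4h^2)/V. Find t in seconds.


x^2 + 4h^2 = 2277^2 + 4*4768^2 = 5184729 + 90935296 = 96120025
sqrt(96120025) = 9804.0821
t = 9804.0821 / 3712 = 2.6412 s

2.6412


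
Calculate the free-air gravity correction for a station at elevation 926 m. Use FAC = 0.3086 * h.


FAC = 0.3086 * h
= 0.3086 * 926
= 285.7636 mGal

285.7636


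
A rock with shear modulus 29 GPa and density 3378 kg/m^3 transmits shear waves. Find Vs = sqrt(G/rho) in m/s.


Convert G to Pa: G = 29e9 Pa
Compute G/rho = 29e9 / 3378 = 8584961.5157
Vs = sqrt(8584961.5157) = 2930.01 m/s

2930.01


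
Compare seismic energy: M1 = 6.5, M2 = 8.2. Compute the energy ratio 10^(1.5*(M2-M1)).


M2 - M1 = 8.2 - 6.5 = 1.7
1.5 * 1.7 = 2.55
ratio = 10^2.55 = 354.81

354.81


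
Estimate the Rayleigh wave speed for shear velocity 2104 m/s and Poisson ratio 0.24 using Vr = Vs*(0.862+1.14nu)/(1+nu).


Numerator factor = 0.862 + 1.14*0.24 = 1.1356
Denominator = 1 + 0.24 = 1.24
Vr = 2104 * 1.1356 / 1.24 = 1926.86 m/s

1926.86


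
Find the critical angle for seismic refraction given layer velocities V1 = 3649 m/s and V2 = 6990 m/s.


V1/V2 = 3649/6990 = 0.522031
theta_c = arcsin(0.522031) = 31.4686 degrees

31.4686


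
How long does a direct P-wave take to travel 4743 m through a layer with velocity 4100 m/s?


t = x / V
= 4743 / 4100
= 1.1568 s

1.1568


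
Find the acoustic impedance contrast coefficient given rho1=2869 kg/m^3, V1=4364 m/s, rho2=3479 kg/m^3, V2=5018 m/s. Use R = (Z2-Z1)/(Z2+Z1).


Z1 = 2869 * 4364 = 12520316
Z2 = 3479 * 5018 = 17457622
R = (17457622 - 12520316) / (17457622 + 12520316) = 4937306 / 29977938 = 0.1647

0.1647


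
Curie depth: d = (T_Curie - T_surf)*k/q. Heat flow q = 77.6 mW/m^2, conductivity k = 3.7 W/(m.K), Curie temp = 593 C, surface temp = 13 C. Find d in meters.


T_Curie - T_surf = 593 - 13 = 580 C
Convert q to W/m^2: 77.6 mW/m^2 = 0.0776 W/m^2
d = 580 * 3.7 / 0.0776 = 27654.64 m

27654.64


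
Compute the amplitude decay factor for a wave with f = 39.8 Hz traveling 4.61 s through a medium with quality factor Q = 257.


pi*f*t/Q = pi*39.8*4.61/257 = 2.242853
A/A0 = exp(-2.242853) = 0.106155

0.106155


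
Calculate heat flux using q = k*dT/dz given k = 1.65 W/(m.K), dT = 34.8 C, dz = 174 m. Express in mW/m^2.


q = k * dT / dz * 1000
= 1.65 * 34.8 / 174 * 1000
= 0.33 * 1000
= 330.0 mW/m^2

330.0


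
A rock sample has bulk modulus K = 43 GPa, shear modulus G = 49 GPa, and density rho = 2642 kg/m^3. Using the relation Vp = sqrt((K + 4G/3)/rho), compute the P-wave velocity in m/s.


First compute the effective modulus:
K + 4G/3 = 43e9 + 4*49e9/3 = 108333333333.33 Pa
Then divide by density:
108333333333.33 / 2642 = 41004289.6795 Pa/(kg/m^3)
Take the square root:
Vp = sqrt(41004289.6795) = 6403.46 m/s

6403.46


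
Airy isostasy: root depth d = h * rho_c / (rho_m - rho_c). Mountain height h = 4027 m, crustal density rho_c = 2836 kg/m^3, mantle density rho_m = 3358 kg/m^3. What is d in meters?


rho_m - rho_c = 3358 - 2836 = 522
d = 4027 * 2836 / 522
= 11420572 / 522
= 21878.49 m

21878.49


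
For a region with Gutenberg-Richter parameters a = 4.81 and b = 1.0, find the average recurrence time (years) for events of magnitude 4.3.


log10(N) = 4.81 - 1.0*4.3 = 0.51
N = 10^0.51 = 3.235937
T = 1/N = 1/3.235937 = 0.309 years

0.309


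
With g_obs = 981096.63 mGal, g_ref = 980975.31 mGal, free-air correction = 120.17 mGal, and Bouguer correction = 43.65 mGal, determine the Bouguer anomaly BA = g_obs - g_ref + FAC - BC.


BA = g_obs - g_ref + FAC - BC
= 981096.63 - 980975.31 + 120.17 - 43.65
= 197.84 mGal

197.84


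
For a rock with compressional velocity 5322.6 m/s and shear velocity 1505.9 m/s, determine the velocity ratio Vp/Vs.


Vp/Vs = 5322.6 / 1505.9
= 3.5345

3.5345


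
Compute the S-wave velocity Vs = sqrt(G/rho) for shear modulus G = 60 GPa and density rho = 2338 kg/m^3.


Convert G to Pa: G = 60e9 Pa
Compute G/rho = 60e9 / 2338 = 25662959.7947
Vs = sqrt(25662959.7947) = 5065.86 m/s

5065.86


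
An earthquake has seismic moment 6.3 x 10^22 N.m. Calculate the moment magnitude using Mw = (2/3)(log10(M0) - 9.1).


log10(M0) = log10(6.3 x 10^22) = 22.7993
Mw = 2/3 * (22.7993 - 9.1)
= 2/3 * 13.6993
= 9.13

9.13


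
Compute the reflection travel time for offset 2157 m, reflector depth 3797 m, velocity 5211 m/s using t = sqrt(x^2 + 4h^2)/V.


x^2 + 4h^2 = 2157^2 + 4*3797^2 = 4652649 + 57668836 = 62321485
sqrt(62321485) = 7894.3958
t = 7894.3958 / 5211 = 1.5149 s

1.5149


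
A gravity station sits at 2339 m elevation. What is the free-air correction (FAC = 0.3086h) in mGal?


FAC = 0.3086 * h
= 0.3086 * 2339
= 721.8154 mGal

721.8154


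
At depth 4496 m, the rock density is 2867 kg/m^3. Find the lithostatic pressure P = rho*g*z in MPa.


P = rho * g * z / 1e6
= 2867 * 9.81 * 4496 / 1e6
= 126451213.92 / 1e6
= 126.4512 MPa

126.4512


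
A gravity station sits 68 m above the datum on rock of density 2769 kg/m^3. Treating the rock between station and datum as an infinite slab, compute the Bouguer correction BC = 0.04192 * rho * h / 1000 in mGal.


BC = 0.04192 * rho * h / 1000
= 0.04192 * 2769 * 68 / 1000
= 7.8932 mGal

7.8932


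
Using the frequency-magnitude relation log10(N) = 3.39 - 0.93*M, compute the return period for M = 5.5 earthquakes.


log10(N) = 3.39 - 0.93*5.5 = -1.725
N = 10^-1.725 = 0.018836
T = 1/N = 1/0.018836 = 53.0884 years

53.0884


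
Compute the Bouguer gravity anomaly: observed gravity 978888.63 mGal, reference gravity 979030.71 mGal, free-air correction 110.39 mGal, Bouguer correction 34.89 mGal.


BA = g_obs - g_ref + FAC - BC
= 978888.63 - 979030.71 + 110.39 - 34.89
= -66.58 mGal

-66.58


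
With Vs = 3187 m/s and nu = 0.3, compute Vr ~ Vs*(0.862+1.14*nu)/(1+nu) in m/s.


Numerator factor = 0.862 + 1.14*0.3 = 1.204
Denominator = 1 + 0.3 = 1.3
Vr = 3187 * 1.204 / 1.3 = 2951.65 m/s

2951.65


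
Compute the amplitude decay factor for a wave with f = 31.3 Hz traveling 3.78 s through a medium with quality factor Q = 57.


pi*f*t/Q = pi*31.3*3.78/57 = 6.520954
A/A0 = exp(-6.520954) = 0.001472

0.001472


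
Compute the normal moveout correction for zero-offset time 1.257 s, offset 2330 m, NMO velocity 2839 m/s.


x/Vnmo = 2330/2839 = 0.820712
(x/Vnmo)^2 = 0.673567
t0^2 = 1.580049
sqrt(1.580049 + 0.673567) = 1.501205
dt = 1.501205 - 1.257 = 0.244205

0.244205


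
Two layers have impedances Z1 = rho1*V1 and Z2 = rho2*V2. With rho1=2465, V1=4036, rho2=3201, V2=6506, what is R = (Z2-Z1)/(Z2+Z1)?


Z1 = 2465 * 4036 = 9948740
Z2 = 3201 * 6506 = 20825706
R = (20825706 - 9948740) / (20825706 + 9948740) = 10876966 / 30774446 = 0.3534

0.3534


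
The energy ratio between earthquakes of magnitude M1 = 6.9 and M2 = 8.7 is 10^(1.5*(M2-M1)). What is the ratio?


M2 - M1 = 8.7 - 6.9 = 1.8
1.5 * 1.8 = 2.7
ratio = 10^2.7 = 501.19

501.19


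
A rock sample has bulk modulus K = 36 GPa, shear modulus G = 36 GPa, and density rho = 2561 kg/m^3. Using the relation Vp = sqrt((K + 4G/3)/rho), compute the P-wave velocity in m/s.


First compute the effective modulus:
K + 4G/3 = 36e9 + 4*36e9/3 = 84000000000.0 Pa
Then divide by density:
84000000000.0 / 2561 = 32799687.622 Pa/(kg/m^3)
Take the square root:
Vp = sqrt(32799687.622) = 5727.1 m/s

5727.1


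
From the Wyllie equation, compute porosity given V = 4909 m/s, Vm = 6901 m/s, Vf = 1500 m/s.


1/V - 1/Vm = 1/4909 - 1/6901 = 5.88e-05
1/Vf - 1/Vm = 1/1500 - 1/6901 = 0.00052176
phi = 5.88e-05 / 0.00052176 = 0.1127

0.1127


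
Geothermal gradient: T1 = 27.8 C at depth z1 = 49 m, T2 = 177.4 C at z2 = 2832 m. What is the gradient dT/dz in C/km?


dT = 177.4 - 27.8 = 149.6 C
dz = 2832 - 49 = 2783 m
gradient = dT/dz * 1000 = 149.6/2783 * 1000 = 53.7549 C/km

53.7549


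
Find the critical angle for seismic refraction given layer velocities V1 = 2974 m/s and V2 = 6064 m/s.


V1/V2 = 2974/6064 = 0.490435
theta_c = arcsin(0.490435) = 29.3692 degrees

29.3692


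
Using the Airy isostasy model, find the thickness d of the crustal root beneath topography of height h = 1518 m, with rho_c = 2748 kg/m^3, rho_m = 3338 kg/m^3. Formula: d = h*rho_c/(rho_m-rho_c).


rho_m - rho_c = 3338 - 2748 = 590
d = 1518 * 2748 / 590
= 4171464 / 590
= 7070.28 m

7070.28


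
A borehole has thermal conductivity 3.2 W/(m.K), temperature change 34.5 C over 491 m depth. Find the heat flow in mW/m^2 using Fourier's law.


q = k * dT / dz * 1000
= 3.2 * 34.5 / 491 * 1000
= 0.224847 * 1000
= 224.8473 mW/m^2

224.8473


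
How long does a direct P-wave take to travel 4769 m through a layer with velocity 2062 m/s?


t = x / V
= 4769 / 2062
= 2.3128 s

2.3128


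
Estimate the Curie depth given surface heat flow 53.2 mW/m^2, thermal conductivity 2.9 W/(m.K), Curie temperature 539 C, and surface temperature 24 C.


T_Curie - T_surf = 539 - 24 = 515 C
Convert q to W/m^2: 53.2 mW/m^2 = 0.0532 W/m^2
d = 515 * 2.9 / 0.0532 = 28073.31 m

28073.31


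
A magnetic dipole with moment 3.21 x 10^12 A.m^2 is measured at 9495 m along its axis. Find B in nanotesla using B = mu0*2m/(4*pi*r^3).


m = 3.21 x 10^12 = 3210000000000 A.m^2
2m = 6420000000000 A.m^2
r^3 = 9495^3 = 856021962375
B = (4pi*10^-7) * 6420000000000 / (4*pi * 856021962375) * 1e9
= 8067609.934419 / 10757089233235.27 * 1e9
= 749.9808 nT

749.9808


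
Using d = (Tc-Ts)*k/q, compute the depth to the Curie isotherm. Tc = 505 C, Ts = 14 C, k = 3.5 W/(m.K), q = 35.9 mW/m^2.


T_Curie - T_surf = 505 - 14 = 491 C
Convert q to W/m^2: 35.9 mW/m^2 = 0.0359 W/m^2
d = 491 * 3.5 / 0.0359 = 47869.08 m

47869.08


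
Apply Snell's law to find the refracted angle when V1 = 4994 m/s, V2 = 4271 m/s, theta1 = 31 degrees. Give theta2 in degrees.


sin(theta1) = sin(31 deg) = 0.515038
sin(theta2) = V2/V1 * sin(theta1) = 4271/4994 * 0.515038 = 0.440474
theta2 = arcsin(0.440474) = 26.1341 degrees

26.1341


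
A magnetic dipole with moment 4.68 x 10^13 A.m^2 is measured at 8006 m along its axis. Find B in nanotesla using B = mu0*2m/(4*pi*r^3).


m = 4.68 x 10^13 = 46800000000000 A.m^2
2m = 93600000000000 A.m^2
r^3 = 8006^3 = 513152864216
B = (4pi*10^-7) * 93600000000000 / (4*pi * 513152864216) * 1e9
= 117621228.950402 / 6448469073558.18 * 1e9
= 18240.1788 nT

18240.1788


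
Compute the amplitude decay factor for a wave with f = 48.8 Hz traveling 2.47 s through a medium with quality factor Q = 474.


pi*f*t/Q = pi*48.8*2.47/474 = 0.798892
A/A0 = exp(-0.798892) = 0.449827

0.449827


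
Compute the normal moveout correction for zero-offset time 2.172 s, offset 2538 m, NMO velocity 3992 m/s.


x/Vnmo = 2538/3992 = 0.635772
(x/Vnmo)^2 = 0.404205
t0^2 = 4.717584
sqrt(4.717584 + 0.404205) = 2.263137
dt = 2.263137 - 2.172 = 0.091137

0.091137


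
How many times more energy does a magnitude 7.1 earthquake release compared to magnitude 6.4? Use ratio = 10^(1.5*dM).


M2 - M1 = 7.1 - 6.4 = 0.7
1.5 * 0.7 = 1.05
ratio = 10^1.05 = 11.22

11.22


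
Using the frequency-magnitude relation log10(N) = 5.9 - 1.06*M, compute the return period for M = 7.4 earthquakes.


log10(N) = 5.9 - 1.06*7.4 = -1.944
N = 10^-1.944 = 0.011376
T = 1/N = 1/0.011376 = 87.9023 years

87.9023


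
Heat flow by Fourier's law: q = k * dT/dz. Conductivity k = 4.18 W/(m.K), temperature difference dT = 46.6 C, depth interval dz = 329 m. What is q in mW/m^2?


q = k * dT / dz * 1000
= 4.18 * 46.6 / 329 * 1000
= 0.592061 * 1000
= 592.0608 mW/m^2

592.0608


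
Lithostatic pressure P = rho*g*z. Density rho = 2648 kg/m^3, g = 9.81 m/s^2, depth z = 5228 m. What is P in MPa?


P = rho * g * z / 1e6
= 2648 * 9.81 * 5228 / 1e6
= 135807128.64 / 1e6
= 135.8071 MPa

135.8071


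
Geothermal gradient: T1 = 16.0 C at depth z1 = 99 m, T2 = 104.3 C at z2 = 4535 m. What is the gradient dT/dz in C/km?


dT = 104.3 - 16.0 = 88.3 C
dz = 4535 - 99 = 4436 m
gradient = dT/dz * 1000 = 88.3/4436 * 1000 = 19.9053 C/km

19.9053


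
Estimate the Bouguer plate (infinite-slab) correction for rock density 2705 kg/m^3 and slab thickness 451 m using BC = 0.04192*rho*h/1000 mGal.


BC = 0.04192 * rho * h / 1000
= 0.04192 * 2705 * 451 / 1000
= 51.1405 mGal

51.1405


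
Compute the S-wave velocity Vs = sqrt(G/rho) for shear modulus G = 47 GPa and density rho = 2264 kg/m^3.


Convert G to Pa: G = 47e9 Pa
Compute G/rho = 47e9 / 2264 = 20759717.3145
Vs = sqrt(20759717.3145) = 4556.28 m/s

4556.28


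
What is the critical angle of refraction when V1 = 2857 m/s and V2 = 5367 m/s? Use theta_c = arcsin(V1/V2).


V1/V2 = 2857/5367 = 0.532327
theta_c = arcsin(0.532327) = 32.1628 degrees

32.1628


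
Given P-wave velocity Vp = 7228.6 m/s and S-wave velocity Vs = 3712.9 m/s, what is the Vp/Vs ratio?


Vp/Vs = 7228.6 / 3712.9
= 1.9469

1.9469


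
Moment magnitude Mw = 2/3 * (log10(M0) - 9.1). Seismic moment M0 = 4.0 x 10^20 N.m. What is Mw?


log10(M0) = log10(4.0 x 10^20) = 20.6021
Mw = 2/3 * (20.6021 - 9.1)
= 2/3 * 11.5021
= 7.67

7.67


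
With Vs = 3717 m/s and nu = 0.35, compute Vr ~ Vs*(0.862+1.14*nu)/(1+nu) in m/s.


Numerator factor = 0.862 + 1.14*0.35 = 1.261
Denominator = 1 + 0.35 = 1.35
Vr = 3717 * 1.261 / 1.35 = 3471.95 m/s

3471.95


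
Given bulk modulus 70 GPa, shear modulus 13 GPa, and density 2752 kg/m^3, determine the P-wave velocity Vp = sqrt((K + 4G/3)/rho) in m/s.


First compute the effective modulus:
K + 4G/3 = 70e9 + 4*13e9/3 = 87333333333.33 Pa
Then divide by density:
87333333333.33 / 2752 = 31734496.124 Pa/(kg/m^3)
Take the square root:
Vp = sqrt(31734496.124) = 5633.34 m/s

5633.34


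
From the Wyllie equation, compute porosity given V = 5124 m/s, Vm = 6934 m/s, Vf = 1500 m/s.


1/V - 1/Vm = 1/5124 - 1/6934 = 5.094e-05
1/Vf - 1/Vm = 1/1500 - 1/6934 = 0.00052245
phi = 5.094e-05 / 0.00052245 = 0.0975

0.0975


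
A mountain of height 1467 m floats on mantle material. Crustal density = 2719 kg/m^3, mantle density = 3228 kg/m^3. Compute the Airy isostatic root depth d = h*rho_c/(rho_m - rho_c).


rho_m - rho_c = 3228 - 2719 = 509
d = 1467 * 2719 / 509
= 3988773 / 509
= 7836.49 m

7836.49


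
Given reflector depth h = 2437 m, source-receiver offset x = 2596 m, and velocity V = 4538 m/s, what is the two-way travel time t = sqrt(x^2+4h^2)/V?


x^2 + 4h^2 = 2596^2 + 4*2437^2 = 6739216 + 23755876 = 30495092
sqrt(30495092) = 5522.2361
t = 5522.2361 / 4538 = 1.2169 s

1.2169


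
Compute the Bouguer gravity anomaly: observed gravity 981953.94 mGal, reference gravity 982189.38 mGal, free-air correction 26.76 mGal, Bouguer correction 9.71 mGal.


BA = g_obs - g_ref + FAC - BC
= 981953.94 - 982189.38 + 26.76 - 9.71
= -218.39 mGal

-218.39


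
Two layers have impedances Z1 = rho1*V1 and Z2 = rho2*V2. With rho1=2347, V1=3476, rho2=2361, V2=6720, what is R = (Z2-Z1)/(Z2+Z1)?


Z1 = 2347 * 3476 = 8158172
Z2 = 2361 * 6720 = 15865920
R = (15865920 - 8158172) / (15865920 + 8158172) = 7707748 / 24024092 = 0.3208

0.3208


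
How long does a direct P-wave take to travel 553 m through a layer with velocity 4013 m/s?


t = x / V
= 553 / 4013
= 0.1378 s

0.1378


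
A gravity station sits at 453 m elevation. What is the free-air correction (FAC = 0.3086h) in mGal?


FAC = 0.3086 * h
= 0.3086 * 453
= 139.7958 mGal

139.7958


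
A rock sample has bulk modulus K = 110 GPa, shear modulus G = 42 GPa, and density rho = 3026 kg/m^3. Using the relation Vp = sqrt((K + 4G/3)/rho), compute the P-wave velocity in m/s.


First compute the effective modulus:
K + 4G/3 = 110e9 + 4*42e9/3 = 166000000000.0 Pa
Then divide by density:
166000000000.0 / 3026 = 54857898.2155 Pa/(kg/m^3)
Take the square root:
Vp = sqrt(54857898.2155) = 7406.61 m/s

7406.61


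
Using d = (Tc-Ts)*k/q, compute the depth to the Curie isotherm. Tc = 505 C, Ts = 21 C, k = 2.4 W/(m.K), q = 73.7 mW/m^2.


T_Curie - T_surf = 505 - 21 = 484 C
Convert q to W/m^2: 73.7 mW/m^2 = 0.0737 W/m^2
d = 484 * 2.4 / 0.0737 = 15761.19 m

15761.19


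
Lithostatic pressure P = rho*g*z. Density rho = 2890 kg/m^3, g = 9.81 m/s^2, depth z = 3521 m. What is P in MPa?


P = rho * g * z / 1e6
= 2890 * 9.81 * 3521 / 1e6
= 99823518.9 / 1e6
= 99.8235 MPa

99.8235


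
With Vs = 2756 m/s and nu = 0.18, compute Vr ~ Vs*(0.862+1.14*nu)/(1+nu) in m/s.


Numerator factor = 0.862 + 1.14*0.18 = 1.0672
Denominator = 1 + 0.18 = 1.18
Vr = 2756 * 1.0672 / 1.18 = 2492.55 m/s

2492.55


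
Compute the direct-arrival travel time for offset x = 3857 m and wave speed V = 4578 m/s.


t = x / V
= 3857 / 4578
= 0.8425 s

0.8425


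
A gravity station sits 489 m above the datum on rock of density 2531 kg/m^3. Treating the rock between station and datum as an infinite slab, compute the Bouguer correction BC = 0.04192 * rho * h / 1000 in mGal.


BC = 0.04192 * rho * h / 1000
= 0.04192 * 2531 * 489 / 1000
= 51.8827 mGal

51.8827


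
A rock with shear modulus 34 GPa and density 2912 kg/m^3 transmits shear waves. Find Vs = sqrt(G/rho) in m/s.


Convert G to Pa: G = 34e9 Pa
Compute G/rho = 34e9 / 2912 = 11675824.1758
Vs = sqrt(11675824.1758) = 3416.99 m/s

3416.99


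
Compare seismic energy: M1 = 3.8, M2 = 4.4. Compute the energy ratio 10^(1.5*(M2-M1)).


M2 - M1 = 4.4 - 3.8 = 0.6
1.5 * 0.6 = 0.9
ratio = 10^0.9 = 7.94

7.94


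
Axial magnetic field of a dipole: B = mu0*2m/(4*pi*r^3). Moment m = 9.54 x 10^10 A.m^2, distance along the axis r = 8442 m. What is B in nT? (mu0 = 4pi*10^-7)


m = 9.54 x 10^10 = 95400000000 A.m^2
2m = 190800000000 A.m^2
r^3 = 8442^3 = 601639086888
B = (4pi*10^-7) * 190800000000 / (4*pi * 601639086888) * 1e9
= 239766.351322 / 7560419741919.25 * 1e9
= 31.7134 nT

31.7134


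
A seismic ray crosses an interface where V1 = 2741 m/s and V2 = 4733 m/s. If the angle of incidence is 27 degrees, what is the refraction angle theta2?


sin(theta1) = sin(27 deg) = 0.45399
sin(theta2) = V2/V1 * sin(theta1) = 4733/2741 * 0.45399 = 0.783924
theta2 = arcsin(0.783924) = 51.6213 degrees

51.6213


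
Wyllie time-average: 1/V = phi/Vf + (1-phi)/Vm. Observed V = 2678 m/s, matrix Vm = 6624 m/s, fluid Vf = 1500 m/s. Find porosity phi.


1/V - 1/Vm = 1/2678 - 1/6624 = 0.00022245
1/Vf - 1/Vm = 1/1500 - 1/6624 = 0.0005157
phi = 0.00022245 / 0.0005157 = 0.4313

0.4313


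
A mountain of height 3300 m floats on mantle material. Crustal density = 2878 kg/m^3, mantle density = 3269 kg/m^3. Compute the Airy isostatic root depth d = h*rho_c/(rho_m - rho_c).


rho_m - rho_c = 3269 - 2878 = 391
d = 3300 * 2878 / 391
= 9497400 / 391
= 24290.03 m

24290.03


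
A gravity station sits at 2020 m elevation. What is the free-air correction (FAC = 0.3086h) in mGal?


FAC = 0.3086 * h
= 0.3086 * 2020
= 623.372 mGal

623.372


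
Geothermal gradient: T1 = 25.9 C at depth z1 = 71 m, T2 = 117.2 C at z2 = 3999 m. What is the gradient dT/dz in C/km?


dT = 117.2 - 25.9 = 91.3 C
dz = 3999 - 71 = 3928 m
gradient = dT/dz * 1000 = 91.3/3928 * 1000 = 23.2434 C/km

23.2434


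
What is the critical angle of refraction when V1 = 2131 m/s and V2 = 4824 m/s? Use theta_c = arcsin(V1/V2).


V1/V2 = 2131/4824 = 0.44175
theta_c = arcsin(0.44175) = 26.2156 degrees

26.2156


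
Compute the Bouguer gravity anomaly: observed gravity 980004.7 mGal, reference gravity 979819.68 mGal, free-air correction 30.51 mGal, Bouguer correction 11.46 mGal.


BA = g_obs - g_ref + FAC - BC
= 980004.7 - 979819.68 + 30.51 - 11.46
= 204.07 mGal

204.07


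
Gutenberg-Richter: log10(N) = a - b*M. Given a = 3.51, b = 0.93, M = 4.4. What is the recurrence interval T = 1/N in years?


log10(N) = 3.51 - 0.93*4.4 = -0.582
N = 10^-0.582 = 0.261818
T = 1/N = 1/0.261818 = 3.8194 years

3.8194


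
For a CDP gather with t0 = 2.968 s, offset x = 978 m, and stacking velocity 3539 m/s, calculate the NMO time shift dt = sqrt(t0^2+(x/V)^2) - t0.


x/Vnmo = 978/3539 = 0.276349
(x/Vnmo)^2 = 0.076369
t0^2 = 8.809024
sqrt(8.809024 + 0.076369) = 2.980838
dt = 2.980838 - 2.968 = 0.012838

0.012838


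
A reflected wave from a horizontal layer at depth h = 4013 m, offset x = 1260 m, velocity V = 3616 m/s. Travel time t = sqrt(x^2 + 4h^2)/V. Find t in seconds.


x^2 + 4h^2 = 1260^2 + 4*4013^2 = 1587600 + 64416676 = 66004276
sqrt(66004276) = 8124.3016
t = 8124.3016 / 3616 = 2.2468 s

2.2468


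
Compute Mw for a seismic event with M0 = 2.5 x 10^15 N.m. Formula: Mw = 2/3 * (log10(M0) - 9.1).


log10(M0) = log10(2.5 x 10^15) = 15.3979
Mw = 2/3 * (15.3979 - 9.1)
= 2/3 * 6.2979
= 4.2

4.2


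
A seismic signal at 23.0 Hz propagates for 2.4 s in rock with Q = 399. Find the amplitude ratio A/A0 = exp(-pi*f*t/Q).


pi*f*t/Q = pi*23.0*2.4/399 = 0.434626
A/A0 = exp(-0.434626) = 0.647507

0.647507


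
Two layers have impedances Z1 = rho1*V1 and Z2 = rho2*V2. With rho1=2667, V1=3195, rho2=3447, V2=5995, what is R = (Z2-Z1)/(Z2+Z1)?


Z1 = 2667 * 3195 = 8521065
Z2 = 3447 * 5995 = 20664765
R = (20664765 - 8521065) / (20664765 + 8521065) = 12143700 / 29185830 = 0.4161

0.4161


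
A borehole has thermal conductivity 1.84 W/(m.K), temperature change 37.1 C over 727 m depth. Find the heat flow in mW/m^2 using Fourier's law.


q = k * dT / dz * 1000
= 1.84 * 37.1 / 727 * 1000
= 0.093898 * 1000
= 93.8982 mW/m^2

93.8982


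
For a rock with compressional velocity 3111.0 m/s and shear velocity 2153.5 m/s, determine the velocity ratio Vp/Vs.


Vp/Vs = 3111.0 / 2153.5
= 1.4446

1.4446


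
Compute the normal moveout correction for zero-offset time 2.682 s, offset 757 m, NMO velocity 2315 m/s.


x/Vnmo = 757/2315 = 0.326998
(x/Vnmo)^2 = 0.106928
t0^2 = 7.193124
sqrt(7.193124 + 0.106928) = 2.701861
dt = 2.701861 - 2.682 = 0.019861

0.019861


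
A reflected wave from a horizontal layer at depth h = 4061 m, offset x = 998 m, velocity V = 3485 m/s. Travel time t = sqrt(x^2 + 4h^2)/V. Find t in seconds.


x^2 + 4h^2 = 998^2 + 4*4061^2 = 996004 + 65966884 = 66962888
sqrt(66962888) = 8183.0855
t = 8183.0855 / 3485 = 2.3481 s

2.3481


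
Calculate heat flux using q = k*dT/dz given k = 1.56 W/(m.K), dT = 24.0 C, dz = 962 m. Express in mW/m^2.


q = k * dT / dz * 1000
= 1.56 * 24.0 / 962 * 1000
= 0.038919 * 1000
= 38.9189 mW/m^2

38.9189


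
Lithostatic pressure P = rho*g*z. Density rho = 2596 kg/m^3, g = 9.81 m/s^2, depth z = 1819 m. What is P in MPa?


P = rho * g * z / 1e6
= 2596 * 9.81 * 1819 / 1e6
= 46324036.44 / 1e6
= 46.324 MPa

46.324


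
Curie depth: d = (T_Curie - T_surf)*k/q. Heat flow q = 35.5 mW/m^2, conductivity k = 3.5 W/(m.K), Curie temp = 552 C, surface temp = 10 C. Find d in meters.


T_Curie - T_surf = 552 - 10 = 542 C
Convert q to W/m^2: 35.5 mW/m^2 = 0.0355 W/m^2
d = 542 * 3.5 / 0.0355 = 53436.62 m

53436.62


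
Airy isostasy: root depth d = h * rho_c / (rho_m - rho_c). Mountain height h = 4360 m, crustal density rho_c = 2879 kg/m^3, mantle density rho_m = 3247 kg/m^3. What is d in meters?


rho_m - rho_c = 3247 - 2879 = 368
d = 4360 * 2879 / 368
= 12552440 / 368
= 34109.89 m

34109.89


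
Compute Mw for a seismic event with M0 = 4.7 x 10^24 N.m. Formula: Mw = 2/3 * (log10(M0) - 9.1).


log10(M0) = log10(4.7 x 10^24) = 24.6721
Mw = 2/3 * (24.6721 - 9.1)
= 2/3 * 15.5721
= 10.38

10.38


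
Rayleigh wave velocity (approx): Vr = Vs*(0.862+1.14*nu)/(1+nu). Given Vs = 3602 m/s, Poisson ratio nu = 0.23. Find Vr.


Numerator factor = 0.862 + 1.14*0.23 = 1.1242
Denominator = 1 + 0.23 = 1.23
Vr = 3602 * 1.1242 / 1.23 = 3292.17 m/s

3292.17


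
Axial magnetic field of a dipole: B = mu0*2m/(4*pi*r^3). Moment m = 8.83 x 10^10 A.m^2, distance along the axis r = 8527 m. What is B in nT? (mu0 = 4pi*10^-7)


m = 8.83 x 10^10 = 88300000000 A.m^2
2m = 176600000000 A.m^2
r^3 = 8527^3 = 619995859183
B = (4pi*10^-7) * 176600000000 / (4*pi * 619995859183) * 1e9
= 221922.10505 / 7791097745861.62 * 1e9
= 28.4841 nT

28.4841


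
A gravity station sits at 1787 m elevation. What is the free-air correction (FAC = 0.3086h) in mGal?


FAC = 0.3086 * h
= 0.3086 * 1787
= 551.4682 mGal

551.4682


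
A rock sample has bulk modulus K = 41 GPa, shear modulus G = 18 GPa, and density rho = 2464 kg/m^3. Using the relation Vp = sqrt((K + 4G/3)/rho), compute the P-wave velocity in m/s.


First compute the effective modulus:
K + 4G/3 = 41e9 + 4*18e9/3 = 65000000000.0 Pa
Then divide by density:
65000000000.0 / 2464 = 26379870.1299 Pa/(kg/m^3)
Take the square root:
Vp = sqrt(26379870.1299) = 5136.13 m/s

5136.13


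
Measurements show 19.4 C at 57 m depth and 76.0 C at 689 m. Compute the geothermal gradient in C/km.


dT = 76.0 - 19.4 = 56.6 C
dz = 689 - 57 = 632 m
gradient = dT/dz * 1000 = 56.6/632 * 1000 = 89.557 C/km

89.557


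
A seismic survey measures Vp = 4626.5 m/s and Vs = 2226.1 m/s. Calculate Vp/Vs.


Vp/Vs = 4626.5 / 2226.1
= 2.0783

2.0783


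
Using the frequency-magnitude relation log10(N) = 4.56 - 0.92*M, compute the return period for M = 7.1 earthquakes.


log10(N) = 4.56 - 0.92*7.1 = -1.972
N = 10^-1.972 = 0.010666
T = 1/N = 1/0.010666 = 93.7562 years

93.7562


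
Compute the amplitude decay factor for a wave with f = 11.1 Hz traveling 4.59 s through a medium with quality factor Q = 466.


pi*f*t/Q = pi*11.1*4.59/466 = 0.343479
A/A0 = exp(-0.343479) = 0.709299

0.709299


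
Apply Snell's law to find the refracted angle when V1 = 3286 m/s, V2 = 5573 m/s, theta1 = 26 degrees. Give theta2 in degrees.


sin(theta1) = sin(26 deg) = 0.438371
sin(theta2) = V2/V1 * sin(theta1) = 5573/3286 * 0.438371 = 0.74347
theta2 = arcsin(0.74347) = 48.0279 degrees

48.0279


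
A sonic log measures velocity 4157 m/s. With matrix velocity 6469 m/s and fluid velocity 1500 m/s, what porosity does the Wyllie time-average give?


1/V - 1/Vm = 1/4157 - 1/6469 = 8.597e-05
1/Vf - 1/Vm = 1/1500 - 1/6469 = 0.00051208
phi = 8.597e-05 / 0.00051208 = 0.1679

0.1679


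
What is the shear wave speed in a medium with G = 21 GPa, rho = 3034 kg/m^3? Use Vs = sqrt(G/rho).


Convert G to Pa: G = 21e9 Pa
Compute G/rho = 21e9 / 3034 = 6921555.702
Vs = sqrt(6921555.702) = 2630.88 m/s

2630.88


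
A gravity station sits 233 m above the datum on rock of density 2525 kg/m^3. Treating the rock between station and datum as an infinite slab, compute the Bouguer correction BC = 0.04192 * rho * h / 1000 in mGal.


BC = 0.04192 * rho * h / 1000
= 0.04192 * 2525 * 233 / 1000
= 24.6626 mGal

24.6626


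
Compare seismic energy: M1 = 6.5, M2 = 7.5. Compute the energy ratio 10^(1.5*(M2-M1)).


M2 - M1 = 7.5 - 6.5 = 1.0
1.5 * 1.0 = 1.5
ratio = 10^1.5 = 31.62

31.62


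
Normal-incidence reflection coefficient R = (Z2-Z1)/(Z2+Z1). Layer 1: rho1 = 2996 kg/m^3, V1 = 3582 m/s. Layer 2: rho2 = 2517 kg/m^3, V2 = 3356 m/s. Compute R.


Z1 = 2996 * 3582 = 10731672
Z2 = 2517 * 3356 = 8447052
R = (8447052 - 10731672) / (8447052 + 10731672) = -2284620 / 19178724 = -0.1191

-0.1191


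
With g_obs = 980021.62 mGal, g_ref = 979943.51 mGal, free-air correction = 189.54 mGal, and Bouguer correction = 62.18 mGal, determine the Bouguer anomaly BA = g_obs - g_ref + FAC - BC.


BA = g_obs - g_ref + FAC - BC
= 980021.62 - 979943.51 + 189.54 - 62.18
= 205.47 mGal

205.47


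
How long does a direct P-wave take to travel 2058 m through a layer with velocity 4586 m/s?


t = x / V
= 2058 / 4586
= 0.4488 s

0.4488


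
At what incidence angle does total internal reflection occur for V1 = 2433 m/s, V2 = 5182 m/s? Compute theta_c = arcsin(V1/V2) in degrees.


V1/V2 = 2433/5182 = 0.46951
theta_c = arcsin(0.46951) = 28.0025 degrees

28.0025


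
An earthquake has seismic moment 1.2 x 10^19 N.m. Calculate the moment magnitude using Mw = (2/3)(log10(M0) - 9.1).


log10(M0) = log10(1.2 x 10^19) = 19.0792
Mw = 2/3 * (19.0792 - 9.1)
= 2/3 * 9.9792
= 6.65

6.65


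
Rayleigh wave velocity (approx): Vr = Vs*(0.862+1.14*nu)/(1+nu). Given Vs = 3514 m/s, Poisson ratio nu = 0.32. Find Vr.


Numerator factor = 0.862 + 1.14*0.32 = 1.2268
Denominator = 1 + 0.32 = 1.32
Vr = 3514 * 1.2268 / 1.32 = 3265.89 m/s

3265.89


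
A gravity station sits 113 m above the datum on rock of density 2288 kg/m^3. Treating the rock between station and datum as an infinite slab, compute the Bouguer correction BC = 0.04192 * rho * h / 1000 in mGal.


BC = 0.04192 * rho * h / 1000
= 0.04192 * 2288 * 113 / 1000
= 10.8382 mGal

10.8382


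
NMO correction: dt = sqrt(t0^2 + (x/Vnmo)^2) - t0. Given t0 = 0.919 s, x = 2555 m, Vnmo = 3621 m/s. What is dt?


x/Vnmo = 2555/3621 = 0.705606
(x/Vnmo)^2 = 0.49788
t0^2 = 0.844561
sqrt(0.844561 + 0.49788) = 1.158638
dt = 1.158638 - 0.919 = 0.239638

0.239638


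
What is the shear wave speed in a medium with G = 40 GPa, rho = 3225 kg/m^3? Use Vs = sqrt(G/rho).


Convert G to Pa: G = 40e9 Pa
Compute G/rho = 40e9 / 3225 = 12403100.7752
Vs = sqrt(12403100.7752) = 3521.8 m/s

3521.8


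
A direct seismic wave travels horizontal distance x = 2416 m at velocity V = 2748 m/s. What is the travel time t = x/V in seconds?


t = x / V
= 2416 / 2748
= 0.8792 s

0.8792


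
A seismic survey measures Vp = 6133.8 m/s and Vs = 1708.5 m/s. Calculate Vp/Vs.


Vp/Vs = 6133.8 / 1708.5
= 3.5902

3.5902


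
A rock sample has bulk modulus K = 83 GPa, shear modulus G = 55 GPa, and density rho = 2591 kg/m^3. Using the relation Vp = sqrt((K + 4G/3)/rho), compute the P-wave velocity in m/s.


First compute the effective modulus:
K + 4G/3 = 83e9 + 4*55e9/3 = 156333333333.33 Pa
Then divide by density:
156333333333.33 / 2591 = 60337064.1966 Pa/(kg/m^3)
Take the square root:
Vp = sqrt(60337064.1966) = 7767.69 m/s

7767.69


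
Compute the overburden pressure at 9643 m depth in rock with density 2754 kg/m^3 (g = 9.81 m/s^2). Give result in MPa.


P = rho * g * z / 1e6
= 2754 * 9.81 * 9643 / 1e6
= 260522423.82 / 1e6
= 260.5224 MPa

260.5224


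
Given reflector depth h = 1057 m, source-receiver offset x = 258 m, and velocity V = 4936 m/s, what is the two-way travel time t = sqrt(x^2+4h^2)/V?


x^2 + 4h^2 = 258^2 + 4*1057^2 = 66564 + 4468996 = 4535560
sqrt(4535560) = 2129.6854
t = 2129.6854 / 4936 = 0.4315 s

0.4315


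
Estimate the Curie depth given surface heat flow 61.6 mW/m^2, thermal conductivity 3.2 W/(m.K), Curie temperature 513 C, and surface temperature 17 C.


T_Curie - T_surf = 513 - 17 = 496 C
Convert q to W/m^2: 61.6 mW/m^2 = 0.0616 W/m^2
d = 496 * 3.2 / 0.0616 = 25766.23 m

25766.23


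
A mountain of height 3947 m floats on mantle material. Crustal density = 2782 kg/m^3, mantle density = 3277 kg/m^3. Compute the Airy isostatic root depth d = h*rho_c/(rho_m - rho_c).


rho_m - rho_c = 3277 - 2782 = 495
d = 3947 * 2782 / 495
= 10980554 / 495
= 22182.94 m

22182.94


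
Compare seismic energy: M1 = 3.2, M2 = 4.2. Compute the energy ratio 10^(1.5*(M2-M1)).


M2 - M1 = 4.2 - 3.2 = 1.0
1.5 * 1.0 = 1.5
ratio = 10^1.5 = 31.62

31.62


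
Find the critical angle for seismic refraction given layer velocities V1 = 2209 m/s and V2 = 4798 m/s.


V1/V2 = 2209/4798 = 0.4604
theta_c = arcsin(0.4604) = 27.4129 degrees

27.4129


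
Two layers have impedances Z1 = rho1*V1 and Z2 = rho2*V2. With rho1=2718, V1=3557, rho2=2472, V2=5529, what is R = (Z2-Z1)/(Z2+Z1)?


Z1 = 2718 * 3557 = 9667926
Z2 = 2472 * 5529 = 13667688
R = (13667688 - 9667926) / (13667688 + 9667926) = 3999762 / 23335614 = 0.1714

0.1714


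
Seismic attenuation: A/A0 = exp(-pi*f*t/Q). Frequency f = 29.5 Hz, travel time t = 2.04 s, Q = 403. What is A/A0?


pi*f*t/Q = pi*29.5*2.04/403 = 0.469134
A/A0 = exp(-0.469134) = 0.625544

0.625544


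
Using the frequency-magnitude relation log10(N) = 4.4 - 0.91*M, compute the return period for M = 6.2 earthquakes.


log10(N) = 4.4 - 0.91*6.2 = -1.242
N = 10^-1.242 = 0.05728
T = 1/N = 1/0.05728 = 17.4582 years

17.4582


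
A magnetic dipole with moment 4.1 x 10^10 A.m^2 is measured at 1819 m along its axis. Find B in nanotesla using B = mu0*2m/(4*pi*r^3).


m = 4.1 x 10^10 = 41000000000 A.m^2
2m = 82000000000 A.m^2
r^3 = 1819^3 = 6018636259
B = (4pi*10^-7) * 82000000000 / (4*pi * 6018636259) * 1e9
= 103044.239038 / 75632413823.61 * 1e9
= 1362.4349 nT

1362.4349
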